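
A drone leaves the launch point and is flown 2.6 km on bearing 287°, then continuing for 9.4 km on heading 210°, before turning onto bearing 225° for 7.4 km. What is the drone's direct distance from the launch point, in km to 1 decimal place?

Leg 1 (287°, 2.6 km): east 2.6 sin 287° = -2.49, north 2.6 cos 287° = 0.76
Leg 2 (210°, 9.4 km): east 9.4 sin 210° = -4.70, north 9.4 cos 210° = -8.14
Leg 3 (225°, 7.4 km): east 7.4 sin 225° = -5.23, north 7.4 cos 225° = -5.23
Net: -12.42 east, -12.61 north. Distance = √((-12.42)² + (-12.61)²) = 17.701 km.

17.7 km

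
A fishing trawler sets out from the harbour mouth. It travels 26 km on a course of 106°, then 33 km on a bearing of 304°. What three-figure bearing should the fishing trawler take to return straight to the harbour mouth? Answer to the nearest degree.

168°

Leg 1 (106°, 26 km): east 26 sin 106° = 24.99, north 26 cos 106° = -7.17
Leg 2 (304°, 33 km): east 33 sin 304° = -27.36, north 33 cos 304° = 18.45
Net displacement: -2.37 east, 11.29 north. Direction back to start is (2.37, -11.29): bearing = atan2(2.37, -11.29) mod 360° = 168.16° ≈ 168°.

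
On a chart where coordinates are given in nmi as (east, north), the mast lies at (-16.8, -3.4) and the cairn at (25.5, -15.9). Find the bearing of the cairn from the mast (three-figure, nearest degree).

106°

Δeast = 25.5 − -16.8 = 42.30; Δnorth = -15.9 − -3.4 = -12.50.
Bearing = atan2(Δeast, Δnorth) mod 360° = 106.46° ≈ 106°.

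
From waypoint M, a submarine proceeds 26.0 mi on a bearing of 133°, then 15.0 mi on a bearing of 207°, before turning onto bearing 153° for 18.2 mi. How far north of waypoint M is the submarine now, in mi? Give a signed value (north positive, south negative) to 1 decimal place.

-47.3 mi

Leg 1 (133°, 26.0 mi): east 26.0 sin 133° = 19.02, north 26.0 cos 133° = -17.73
Leg 2 (207°, 15.0 mi): east 15.0 sin 207° = -6.81, north 15.0 cos 207° = -13.37
Leg 3 (153°, 18.2 mi): east 18.2 sin 153° = 8.26, north 18.2 cos 153° = -16.22
Net north component: -47.31 mi.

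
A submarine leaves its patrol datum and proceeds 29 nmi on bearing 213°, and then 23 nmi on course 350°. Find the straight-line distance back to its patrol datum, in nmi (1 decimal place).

19.9 nmi

Leg 1 (213°, 29 nmi): east 29 sin 213° = -15.79, north 29 cos 213° = -24.32
Leg 2 (350°, 23 nmi): east 23 sin 350° = -3.99, north 23 cos 350° = 22.65
Net: -19.79 east, -1.67 north. Distance = √((-19.79)² + (-1.67)²) = 19.859 nmi.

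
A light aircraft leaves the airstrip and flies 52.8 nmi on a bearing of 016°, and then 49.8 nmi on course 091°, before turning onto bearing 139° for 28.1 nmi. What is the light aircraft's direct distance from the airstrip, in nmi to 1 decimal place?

87.6 nmi

Leg 1 (016°, 52.8 nmi): east 52.8 sin 16° = 14.55, north 52.8 cos 16° = 50.75
Leg 2 (091°, 49.8 nmi): east 49.8 sin 91° = 49.79, north 49.8 cos 91° = -0.87
Leg 3 (139°, 28.1 nmi): east 28.1 sin 139° = 18.44, north 28.1 cos 139° = -21.21
Net: 82.78 east, 28.68 north. Distance = √((82.78)² + (28.68)²) = 87.608 nmi.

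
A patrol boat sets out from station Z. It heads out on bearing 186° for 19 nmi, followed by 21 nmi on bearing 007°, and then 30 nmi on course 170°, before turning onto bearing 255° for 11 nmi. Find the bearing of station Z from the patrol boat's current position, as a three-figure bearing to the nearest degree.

009°

Leg 1 (186°, 19 nmi): east 19 sin 186° = -1.99, north 19 cos 186° = -18.90
Leg 2 (007°, 21 nmi): east 21 sin 7° = 2.56, north 21 cos 7° = 20.84
Leg 3 (170°, 30 nmi): east 30 sin 170° = 5.21, north 30 cos 170° = -29.54
Leg 4 (255°, 11 nmi): east 11 sin 255° = -10.63, north 11 cos 255° = -2.85
Net displacement: -4.84 east, -30.44 north. Direction back to start is (4.84, 30.44): bearing = atan2(4.84, 30.44) mod 360° = 9.04° ≈ 009°.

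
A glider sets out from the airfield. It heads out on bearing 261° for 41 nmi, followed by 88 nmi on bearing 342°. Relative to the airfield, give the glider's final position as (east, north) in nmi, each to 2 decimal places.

Leg 1 (261°, 41 nmi): east 41 sin 261° = -40.50, north 41 cos 261° = -6.41
Leg 2 (342°, 88 nmi): east 88 sin 342° = -27.19, north 88 cos 342° = 83.69
Summing: -67.69 nmi east, 77.28 nmi north → (-67.69, 77.28).

(-67.69, 77.28)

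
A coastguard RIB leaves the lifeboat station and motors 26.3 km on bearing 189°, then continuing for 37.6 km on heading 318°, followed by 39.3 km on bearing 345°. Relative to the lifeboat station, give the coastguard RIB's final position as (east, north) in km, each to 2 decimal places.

Leg 1 (189°, 26.3 km): east 26.3 sin 189° = -4.11, north 26.3 cos 189° = -25.98
Leg 2 (318°, 37.6 km): east 37.6 sin 318° = -25.16, north 37.6 cos 318° = 27.94
Leg 3 (345°, 39.3 km): east 39.3 sin 345° = -10.17, north 39.3 cos 345° = 37.96
Summing: -39.45 km east, 39.93 km north → (-39.45, 39.93).

(-39.45, 39.93)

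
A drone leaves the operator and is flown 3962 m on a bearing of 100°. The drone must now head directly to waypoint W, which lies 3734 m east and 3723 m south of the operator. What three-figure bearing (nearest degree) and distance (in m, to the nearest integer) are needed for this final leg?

183°, 3040 m

Leg 1 (100°, 3962 m): east 3962 sin 100° = 3901.81, north 3962 cos 100° = -687.99
Current position: (3901.81, -687.99). Target: (3734, -3723). Remaining: Δeast = -167.81, Δnorth = -3035.01.
Bearing = atan2(-167.81, -3035.01) mod 360° = 183.16°; distance = √((-167.81)² + (-3035.01)²) = 3039.642 m.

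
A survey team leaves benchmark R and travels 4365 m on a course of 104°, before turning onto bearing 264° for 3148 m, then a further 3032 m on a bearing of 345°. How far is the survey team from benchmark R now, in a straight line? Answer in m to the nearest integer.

1576 m

Leg 1 (104°, 4365 m): east 4365 sin 104° = 4235.34, north 4365 cos 104° = -1055.99
Leg 2 (264°, 3148 m): east 3148 sin 264° = -3130.75, north 3148 cos 264° = -329.06
Leg 3 (345°, 3032 m): east 3032 sin 345° = -784.74, north 3032 cos 345° = 2928.69
Net: 319.85 east, 1543.64 north. Distance = √((319.85)² + (1543.64)²) = 1576.431 m.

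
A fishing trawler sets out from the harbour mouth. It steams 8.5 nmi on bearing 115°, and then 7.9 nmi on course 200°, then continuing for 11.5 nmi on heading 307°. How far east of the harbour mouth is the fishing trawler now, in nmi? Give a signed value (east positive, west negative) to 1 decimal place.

Leg 1 (115°, 8.5 nmi): east 8.5 sin 115° = 7.70, north 8.5 cos 115° = -3.59
Leg 2 (200°, 7.9 nmi): east 7.9 sin 200° = -2.70, north 7.9 cos 200° = -7.42
Leg 3 (307°, 11.5 nmi): east 11.5 sin 307° = -9.18, north 11.5 cos 307° = 6.92
Net east component: -4.18 nmi.

-4.2 nmi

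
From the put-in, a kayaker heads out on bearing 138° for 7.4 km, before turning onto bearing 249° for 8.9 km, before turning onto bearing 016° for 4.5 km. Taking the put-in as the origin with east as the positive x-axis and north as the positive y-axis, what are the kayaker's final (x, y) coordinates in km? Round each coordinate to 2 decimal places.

(-2.12, -4.36)

Leg 1 (138°, 7.4 km): east 7.4 sin 138° = 4.95, north 7.4 cos 138° = -5.50
Leg 2 (249°, 8.9 km): east 8.9 sin 249° = -8.31, north 8.9 cos 249° = -3.19
Leg 3 (016°, 4.5 km): east 4.5 sin 16° = 1.24, north 4.5 cos 16° = 4.33
Summing: -2.12 km east, -4.36 km north → (-2.12, -4.36).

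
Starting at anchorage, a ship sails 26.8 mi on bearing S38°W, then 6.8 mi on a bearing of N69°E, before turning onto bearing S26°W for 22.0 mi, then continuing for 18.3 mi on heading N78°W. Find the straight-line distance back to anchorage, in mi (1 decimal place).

51.2 mi

Leg 1 (S38°W, 26.8 mi): east 26.8 sin 218° = -16.50, north 26.8 cos 218° = -21.12
Leg 2 (N69°E, 6.8 mi): east 6.8 sin 69° = 6.35, north 6.8 cos 69° = 2.44
Leg 3 (S26°W, 22.0 mi): east 22.0 sin 206° = -9.64, north 22.0 cos 206° = -19.77
Leg 4 (N78°W, 18.3 mi): east 18.3 sin 282° = -17.90, north 18.3 cos 282° = 3.80
Net: -37.70 east, -34.65 north. Distance = √((-37.70)² + (-34.65)²) = 51.202 mi.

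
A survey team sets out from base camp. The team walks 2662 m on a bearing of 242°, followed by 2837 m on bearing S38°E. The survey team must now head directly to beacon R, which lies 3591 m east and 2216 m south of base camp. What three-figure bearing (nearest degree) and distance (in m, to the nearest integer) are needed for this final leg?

073°, 4383 m

Leg 1 (242°, 2662 m): east 2662 sin 242° = -2350.41, north 2662 cos 242° = -1249.73
Leg 2 (S38°E, 2837 m): east 2837 sin 142° = 1746.63, north 2837 cos 142° = -2235.59
Current position: (-603.77, -3485.32). Target: (3591, -2216). Remaining: Δeast = 4194.77, Δnorth = 1269.32.
Bearing = atan2(4194.77, 1269.32) mod 360° = 73.16°; distance = √((4194.77)² + (1269.32)²) = 4382.614 m.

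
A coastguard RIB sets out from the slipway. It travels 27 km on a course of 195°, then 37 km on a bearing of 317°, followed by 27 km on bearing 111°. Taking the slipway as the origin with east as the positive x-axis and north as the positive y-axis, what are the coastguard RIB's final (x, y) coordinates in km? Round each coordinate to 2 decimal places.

Leg 1 (195°, 27 km): east 27 sin 195° = -6.99, north 27 cos 195° = -26.08
Leg 2 (317°, 37 km): east 37 sin 317° = -25.23, north 37 cos 317° = 27.06
Leg 3 (111°, 27 km): east 27 sin 111° = 25.21, north 27 cos 111° = -9.68
Summing: -7.02 km east, -8.70 km north → (-7.02, -8.70).

(-7.02, -8.70)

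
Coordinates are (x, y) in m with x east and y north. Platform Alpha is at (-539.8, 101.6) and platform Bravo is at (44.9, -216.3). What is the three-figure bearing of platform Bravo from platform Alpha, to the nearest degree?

119°

Δeast = 44.9 − -539.8 = 584.70; Δnorth = -216.3 − 101.6 = -317.90.
Bearing = atan2(Δeast, Δnorth) mod 360° = 118.53° ≈ 119°.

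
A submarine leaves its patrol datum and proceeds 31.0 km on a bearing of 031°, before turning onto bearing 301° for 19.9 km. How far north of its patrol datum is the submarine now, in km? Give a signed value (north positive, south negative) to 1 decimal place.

36.8 km

Leg 1 (031°, 31.0 km): east 31.0 sin 31° = 15.97, north 31.0 cos 31° = 26.57
Leg 2 (301°, 19.9 km): east 19.9 sin 301° = -17.06, north 19.9 cos 301° = 10.25
Net north component: 36.82 km.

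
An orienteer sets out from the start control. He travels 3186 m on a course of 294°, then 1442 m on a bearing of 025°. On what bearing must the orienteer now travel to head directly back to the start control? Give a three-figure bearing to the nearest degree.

139°

Leg 1 (294°, 3186 m): east 3186 sin 294° = -2910.56, north 3186 cos 294° = 1295.86
Leg 2 (025°, 1442 m): east 1442 sin 25° = 609.42, north 1442 cos 25° = 1306.90
Net displacement: -2301.14 east, 2602.76 north. Direction back to start is (2301.14, -2602.76): bearing = atan2(2301.14, -2602.76) mod 360° = 138.52° ≈ 139°.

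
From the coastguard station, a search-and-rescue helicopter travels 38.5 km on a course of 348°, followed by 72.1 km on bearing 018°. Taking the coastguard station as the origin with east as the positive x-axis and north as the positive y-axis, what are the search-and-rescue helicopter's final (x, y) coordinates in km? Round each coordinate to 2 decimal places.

Leg 1 (348°, 38.5 km): east 38.5 sin 348° = -8.00, north 38.5 cos 348° = 37.66
Leg 2 (018°, 72.1 km): east 72.1 sin 18° = 22.28, north 72.1 cos 18° = 68.57
Summing: 14.28 km east, 106.23 km north → (14.28, 106.23).

(14.28, 106.23)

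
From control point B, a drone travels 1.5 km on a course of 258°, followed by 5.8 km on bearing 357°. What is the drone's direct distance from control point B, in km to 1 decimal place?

5.8 km

Leg 1 (258°, 1.5 km): east 1.5 sin 258° = -1.47, north 1.5 cos 258° = -0.31
Leg 2 (357°, 5.8 km): east 5.8 sin 357° = -0.30, north 5.8 cos 357° = 5.79
Net: -1.77 east, 5.48 north. Distance = √((-1.77)² + (5.48)²) = 5.759 km.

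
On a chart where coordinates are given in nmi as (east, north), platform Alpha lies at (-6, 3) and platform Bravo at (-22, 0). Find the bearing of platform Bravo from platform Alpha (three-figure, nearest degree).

259°

Δeast = -22 − -6 = -16.00; Δnorth = 0 − 3 = -3.00.
Bearing = atan2(Δeast, Δnorth) mod 360° = 259.38° ≈ 259°.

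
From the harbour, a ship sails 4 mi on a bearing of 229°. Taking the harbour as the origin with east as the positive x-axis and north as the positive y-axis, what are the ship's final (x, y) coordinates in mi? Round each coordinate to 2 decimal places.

Leg 1 (229°, 4 mi): east 4 sin 229° = -3.02, north 4 cos 229° = -2.62
Summing: -3.02 mi east, -2.62 mi north → (-3.02, -2.62).

(-3.02, -2.62)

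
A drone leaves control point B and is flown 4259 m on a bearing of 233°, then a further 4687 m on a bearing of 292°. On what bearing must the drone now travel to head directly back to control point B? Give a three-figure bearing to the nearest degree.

Leg 1 (233°, 4259 m): east 4259 sin 233° = -3401.39, north 4259 cos 233° = -2563.13
Leg 2 (292°, 4687 m): east 4687 sin 292° = -4345.71, north 4687 cos 292° = 1755.78
Net displacement: -7747.10 east, -807.35 north. Direction back to start is (7747.10, 807.35): bearing = atan2(7747.10, 807.35) mod 360° = 84.05° ≈ 084°.

084°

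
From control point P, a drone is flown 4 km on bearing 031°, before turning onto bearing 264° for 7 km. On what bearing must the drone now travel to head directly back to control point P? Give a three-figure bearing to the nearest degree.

Leg 1 (031°, 4 km): east 4 sin 31° = 2.06, north 4 cos 31° = 3.43
Leg 2 (264°, 7 km): east 7 sin 264° = -6.96, north 7 cos 264° = -0.73
Net displacement: -4.90 east, 2.70 north. Direction back to start is (4.90, -2.70): bearing = atan2(4.90, -2.70) mod 360° = 118.82° ≈ 119°.

119°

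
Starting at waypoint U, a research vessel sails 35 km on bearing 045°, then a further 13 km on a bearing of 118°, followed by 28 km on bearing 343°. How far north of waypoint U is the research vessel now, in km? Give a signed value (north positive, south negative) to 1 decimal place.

45.4 km

Leg 1 (045°, 35 km): east 35 sin 45° = 24.75, north 35 cos 45° = 24.75
Leg 2 (118°, 13 km): east 13 sin 118° = 11.48, north 13 cos 118° = -6.10
Leg 3 (343°, 28 km): east 28 sin 343° = -8.19, north 28 cos 343° = 26.78
Net north component: 45.42 km.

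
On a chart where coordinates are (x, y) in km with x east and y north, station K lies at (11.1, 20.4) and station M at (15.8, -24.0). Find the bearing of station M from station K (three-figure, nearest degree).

Δeast = 15.8 − 11.1 = 4.70; Δnorth = -24.0 − 20.4 = -44.40.
Bearing = atan2(Δeast, Δnorth) mod 360° = 173.96° ≈ 174°.

174°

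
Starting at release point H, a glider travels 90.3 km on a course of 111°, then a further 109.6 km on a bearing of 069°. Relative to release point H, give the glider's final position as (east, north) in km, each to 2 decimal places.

Leg 1 (111°, 90.3 km): east 90.3 sin 111° = 84.30, north 90.3 cos 111° = -32.36
Leg 2 (069°, 109.6 km): east 109.6 sin 69° = 102.32, north 109.6 cos 69° = 39.28
Summing: 186.62 km east, 6.92 km north → (186.62, 6.92).

(186.62, 6.92)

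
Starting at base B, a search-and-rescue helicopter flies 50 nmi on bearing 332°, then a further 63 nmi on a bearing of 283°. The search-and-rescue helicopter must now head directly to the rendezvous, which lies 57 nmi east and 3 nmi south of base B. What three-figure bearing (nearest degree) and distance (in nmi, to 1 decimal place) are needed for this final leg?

Leg 1 (332°, 50 nmi): east 50 sin 332° = -23.47, north 50 cos 332° = 44.15
Leg 2 (283°, 63 nmi): east 63 sin 283° = -61.39, north 63 cos 283° = 14.17
Current position: (-84.86, 58.32). Target: (57, -3). Remaining: Δeast = 141.86, Δnorth = -61.32.
Bearing = atan2(141.86, -61.32) mod 360° = 113.38°; distance = √((141.86)² + (-61.32)²) = 154.544 nmi.

113°, 154.5 nmi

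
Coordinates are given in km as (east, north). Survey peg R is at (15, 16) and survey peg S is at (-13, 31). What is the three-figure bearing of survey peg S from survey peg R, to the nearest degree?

298°

Δeast = -13 − 15 = -28.00; Δnorth = 31 − 16 = 15.00.
Bearing = atan2(Δeast, Δnorth) mod 360° = 298.18° ≈ 298°.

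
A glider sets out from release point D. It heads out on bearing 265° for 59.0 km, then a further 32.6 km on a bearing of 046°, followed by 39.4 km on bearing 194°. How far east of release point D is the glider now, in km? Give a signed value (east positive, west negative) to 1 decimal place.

Leg 1 (265°, 59.0 km): east 59.0 sin 265° = -58.78, north 59.0 cos 265° = -5.14
Leg 2 (046°, 32.6 km): east 32.6 sin 46° = 23.45, north 32.6 cos 46° = 22.65
Leg 3 (194°, 39.4 km): east 39.4 sin 194° = -9.53, north 39.4 cos 194° = -38.23
Net east component: -44.86 km.

-44.9 km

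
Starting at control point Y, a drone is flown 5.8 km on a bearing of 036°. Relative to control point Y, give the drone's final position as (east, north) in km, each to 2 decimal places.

(3.41, 4.69)

Leg 1 (036°, 5.8 km): east 5.8 sin 36° = 3.41, north 5.8 cos 36° = 4.69
Summing: 3.41 km east, 4.69 km north → (3.41, 4.69).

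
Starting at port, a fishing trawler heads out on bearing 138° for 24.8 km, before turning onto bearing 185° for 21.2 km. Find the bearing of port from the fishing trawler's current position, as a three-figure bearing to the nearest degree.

Leg 1 (138°, 24.8 km): east 24.8 sin 138° = 16.59, north 24.8 cos 138° = -18.43
Leg 2 (185°, 21.2 km): east 21.2 sin 185° = -1.85, north 21.2 cos 185° = -21.12
Net displacement: 14.75 east, -39.55 north. Direction back to start is (-14.75, 39.55): bearing = atan2(-14.75, 39.55) mod 360° = 339.55° ≈ 340°.

340°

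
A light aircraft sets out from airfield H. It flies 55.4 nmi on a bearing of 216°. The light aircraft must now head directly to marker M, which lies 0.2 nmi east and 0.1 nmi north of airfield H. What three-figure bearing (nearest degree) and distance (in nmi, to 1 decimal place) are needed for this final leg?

Leg 1 (216°, 55.4 nmi): east 55.4 sin 216° = -32.56, north 55.4 cos 216° = -44.82
Current position: (-32.56, -44.82). Target: (0.2, 0.1). Remaining: Δeast = 32.76, Δnorth = 44.92.
Bearing = atan2(32.76, 44.92) mod 360° = 36.11°; distance = √((32.76)² + (44.92)²) = 55.599 nmi.

036°, 55.6 nmi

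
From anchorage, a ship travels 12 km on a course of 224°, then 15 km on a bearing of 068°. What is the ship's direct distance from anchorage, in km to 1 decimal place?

Leg 1 (224°, 12 km): east 12 sin 224° = -8.34, north 12 cos 224° = -8.63
Leg 2 (068°, 15 km): east 15 sin 68° = 13.91, north 15 cos 68° = 5.62
Net: 5.57 east, -3.01 north. Distance = √((5.57)² + (-3.01)²) = 6.334 km.

6.3 km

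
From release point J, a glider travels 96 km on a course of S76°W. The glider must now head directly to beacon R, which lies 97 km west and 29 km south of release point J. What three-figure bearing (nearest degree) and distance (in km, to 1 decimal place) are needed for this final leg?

Leg 1 (S76°W, 96 km): east 96 sin 256° = -93.15, north 96 cos 256° = -23.22
Current position: (-93.15, -23.22). Target: (-97, -29). Remaining: Δeast = -3.85, Δnorth = -5.78.
Bearing = atan2(-3.85, -5.78) mod 360° = 213.70°; distance = √((-3.85)² + (-5.78)²) = 6.942 km.

214°, 6.9 km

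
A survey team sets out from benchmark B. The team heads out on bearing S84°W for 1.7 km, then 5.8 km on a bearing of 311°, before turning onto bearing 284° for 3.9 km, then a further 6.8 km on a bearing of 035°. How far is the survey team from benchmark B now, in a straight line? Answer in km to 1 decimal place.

11.8 km

Leg 1 (S84°W, 1.7 km): east 1.7 sin 264° = -1.69, north 1.7 cos 264° = -0.18
Leg 2 (311°, 5.8 km): east 5.8 sin 311° = -4.38, north 5.8 cos 311° = 3.81
Leg 3 (284°, 3.9 km): east 3.9 sin 284° = -3.78, north 3.9 cos 284° = 0.94
Leg 4 (035°, 6.8 km): east 6.8 sin 35° = 3.90, north 6.8 cos 35° = 5.57
Net: -5.95 east, 10.14 north. Distance = √((-5.95)² + (10.14)²) = 11.759 km.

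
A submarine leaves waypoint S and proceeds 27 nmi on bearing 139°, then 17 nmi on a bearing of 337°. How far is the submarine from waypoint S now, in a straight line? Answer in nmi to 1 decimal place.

Leg 1 (139°, 27 nmi): east 27 sin 139° = 17.71, north 27 cos 139° = -20.38
Leg 2 (337°, 17 nmi): east 17 sin 337° = -6.64, north 17 cos 337° = 15.65
Net: 11.07 east, -4.73 north. Distance = √((11.07)² + (-4.73)²) = 12.039 nmi.

12.0 nmi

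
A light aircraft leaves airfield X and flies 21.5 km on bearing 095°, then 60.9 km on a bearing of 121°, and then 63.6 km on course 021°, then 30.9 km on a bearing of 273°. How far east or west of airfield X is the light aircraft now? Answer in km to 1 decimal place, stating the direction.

65.6 km east

Leg 1 (095°, 21.5 km): east 21.5 sin 95° = 21.42, north 21.5 cos 95° = -1.87
Leg 2 (121°, 60.9 km): east 60.9 sin 121° = 52.20, north 60.9 cos 121° = -31.37
Leg 3 (021°, 63.6 km): east 63.6 sin 21° = 22.79, north 63.6 cos 21° = 59.38
Leg 4 (273°, 30.9 km): east 30.9 sin 273° = -30.86, north 30.9 cos 273° = 1.62
Net east component: 65.55 km.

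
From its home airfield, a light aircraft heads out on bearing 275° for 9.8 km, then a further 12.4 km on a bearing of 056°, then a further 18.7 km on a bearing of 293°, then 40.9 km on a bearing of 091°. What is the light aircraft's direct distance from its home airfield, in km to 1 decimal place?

Leg 1 (275°, 9.8 km): east 9.8 sin 275° = -9.76, north 9.8 cos 275° = 0.85
Leg 2 (056°, 12.4 km): east 12.4 sin 56° = 10.28, north 12.4 cos 56° = 6.93
Leg 3 (293°, 18.7 km): east 18.7 sin 293° = -17.21, north 18.7 cos 293° = 7.31
Leg 4 (091°, 40.9 km): east 40.9 sin 91° = 40.89, north 40.9 cos 91° = -0.71
Net: 24.20 east, 14.38 north. Distance = √((24.20)² + (14.38)²) = 28.149 km.

28.1 km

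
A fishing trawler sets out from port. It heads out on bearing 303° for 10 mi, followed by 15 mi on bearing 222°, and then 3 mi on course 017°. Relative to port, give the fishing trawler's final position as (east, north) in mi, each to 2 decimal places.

Leg 1 (303°, 10 mi): east 10 sin 303° = -8.39, north 10 cos 303° = 5.45
Leg 2 (222°, 15 mi): east 15 sin 222° = -10.04, north 15 cos 222° = -11.15
Leg 3 (017°, 3 mi): east 3 sin 17° = 0.88, north 3 cos 17° = 2.87
Summing: -17.55 mi east, -2.83 mi north → (-17.55, -2.83).

(-17.55, -2.83)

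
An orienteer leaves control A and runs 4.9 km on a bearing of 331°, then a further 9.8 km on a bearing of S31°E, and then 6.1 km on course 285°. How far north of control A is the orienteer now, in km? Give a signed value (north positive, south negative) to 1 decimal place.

Leg 1 (331°, 4.9 km): east 4.9 sin 331° = -2.38, north 4.9 cos 331° = 4.29
Leg 2 (S31°E, 9.8 km): east 9.8 sin 149° = 5.05, north 9.8 cos 149° = -8.40
Leg 3 (285°, 6.1 km): east 6.1 sin 285° = -5.89, north 6.1 cos 285° = 1.58
Net north component: -2.54 km.

-2.5 km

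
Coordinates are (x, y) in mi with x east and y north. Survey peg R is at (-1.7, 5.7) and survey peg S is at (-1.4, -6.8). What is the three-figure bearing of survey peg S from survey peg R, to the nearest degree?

Δeast = -1.4 − -1.7 = 0.30; Δnorth = -6.8 − 5.7 = -12.50.
Bearing = atan2(Δeast, Δnorth) mod 360° = 178.63° ≈ 179°.

179°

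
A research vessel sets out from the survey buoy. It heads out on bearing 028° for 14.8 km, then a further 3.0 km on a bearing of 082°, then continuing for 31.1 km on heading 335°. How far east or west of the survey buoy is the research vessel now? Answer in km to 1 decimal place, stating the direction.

3.2 km west

Leg 1 (028°, 14.8 km): east 14.8 sin 28° = 6.95, north 14.8 cos 28° = 13.07
Leg 2 (082°, 3.0 km): east 3.0 sin 82° = 2.97, north 3.0 cos 82° = 0.42
Leg 3 (335°, 31.1 km): east 31.1 sin 335° = -13.14, north 31.1 cos 335° = 28.19
Net east component: -3.22 km.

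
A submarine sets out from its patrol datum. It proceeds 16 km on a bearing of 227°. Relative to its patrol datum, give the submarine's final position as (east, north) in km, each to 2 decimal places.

(-11.70, -10.91)

Leg 1 (227°, 16 km): east 16 sin 227° = -11.70, north 16 cos 227° = -10.91
Summing: -11.70 km east, -10.91 km north → (-11.70, -10.91).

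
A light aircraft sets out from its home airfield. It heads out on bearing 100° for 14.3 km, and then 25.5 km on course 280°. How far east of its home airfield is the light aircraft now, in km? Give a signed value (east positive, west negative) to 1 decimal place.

-11.0 km

Leg 1 (100°, 14.3 km): east 14.3 sin 100° = 14.08, north 14.3 cos 100° = -2.48
Leg 2 (280°, 25.5 km): east 25.5 sin 280° = -25.11, north 25.5 cos 280° = 4.43
Net east component: -11.03 km.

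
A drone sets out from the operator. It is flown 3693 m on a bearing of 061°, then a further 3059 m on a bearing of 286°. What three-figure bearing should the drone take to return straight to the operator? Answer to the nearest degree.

Leg 1 (061°, 3693 m): east 3693 sin 61° = 3229.97, north 3693 cos 61° = 1790.40
Leg 2 (286°, 3059 m): east 3059 sin 286° = -2940.50, north 3059 cos 286° = 843.17
Net displacement: 289.47 east, 2633.58 north. Direction back to start is (-289.47, -2633.58): bearing = atan2(-289.47, -2633.58) mod 360° = 186.27° ≈ 186°.

186°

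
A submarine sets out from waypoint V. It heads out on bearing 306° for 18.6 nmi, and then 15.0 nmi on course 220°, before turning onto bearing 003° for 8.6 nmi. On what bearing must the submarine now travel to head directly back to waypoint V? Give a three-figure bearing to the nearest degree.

Leg 1 (306°, 18.6 nmi): east 18.6 sin 306° = -15.05, north 18.6 cos 306° = 10.93
Leg 2 (220°, 15.0 nmi): east 15.0 sin 220° = -9.64, north 15.0 cos 220° = -11.49
Leg 3 (003°, 8.6 nmi): east 8.6 sin 3° = 0.45, north 8.6 cos 3° = 8.59
Net displacement: -24.24 east, 8.03 north. Direction back to start is (24.24, -8.03): bearing = atan2(24.24, -8.03) mod 360° = 108.33° ≈ 108°.

108°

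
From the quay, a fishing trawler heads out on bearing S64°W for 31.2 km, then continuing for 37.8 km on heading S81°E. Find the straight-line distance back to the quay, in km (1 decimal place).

21.7 km

Leg 1 (S64°W, 31.2 km): east 31.2 sin 244° = -28.04, north 31.2 cos 244° = -13.68
Leg 2 (S81°E, 37.8 km): east 37.8 sin 99° = 37.33, north 37.8 cos 99° = -5.91
Net: 9.29 east, -19.59 north. Distance = √((9.29)² + (-19.59)²) = 21.682 km.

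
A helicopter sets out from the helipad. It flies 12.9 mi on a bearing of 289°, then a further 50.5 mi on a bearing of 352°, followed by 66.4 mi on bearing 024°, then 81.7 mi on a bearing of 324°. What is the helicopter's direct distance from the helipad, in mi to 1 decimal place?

185.4 mi

Leg 1 (289°, 12.9 mi): east 12.9 sin 289° = -12.20, north 12.9 cos 289° = 4.20
Leg 2 (352°, 50.5 mi): east 50.5 sin 352° = -7.03, north 50.5 cos 352° = 50.01
Leg 3 (024°, 66.4 mi): east 66.4 sin 24° = 27.01, north 66.4 cos 24° = 60.66
Leg 4 (324°, 81.7 mi): east 81.7 sin 324° = -48.02, north 81.7 cos 324° = 66.10
Net: -40.24 east, 180.96 north. Distance = √((-40.24)² + (180.96)²) = 185.384 mi.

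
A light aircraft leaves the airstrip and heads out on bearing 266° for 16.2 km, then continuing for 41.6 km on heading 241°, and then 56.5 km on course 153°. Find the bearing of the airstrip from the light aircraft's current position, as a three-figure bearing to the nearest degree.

021°

Leg 1 (266°, 16.2 km): east 16.2 sin 266° = -16.16, north 16.2 cos 266° = -1.13
Leg 2 (241°, 41.6 km): east 41.6 sin 241° = -36.38, north 41.6 cos 241° = -20.17
Leg 3 (153°, 56.5 km): east 56.5 sin 153° = 25.65, north 56.5 cos 153° = -50.34
Net displacement: -26.89 east, -71.64 north. Direction back to start is (26.89, 71.64): bearing = atan2(26.89, 71.64) mod 360° = 20.58° ≈ 021°.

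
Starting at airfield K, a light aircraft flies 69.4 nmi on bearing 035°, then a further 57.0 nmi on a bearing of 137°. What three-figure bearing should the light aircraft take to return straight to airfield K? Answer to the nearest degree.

259°

Leg 1 (035°, 69.4 nmi): east 69.4 sin 35° = 39.81, north 69.4 cos 35° = 56.85
Leg 2 (137°, 57.0 nmi): east 57.0 sin 137° = 38.87, north 57.0 cos 137° = -41.69
Net displacement: 78.68 east, 15.16 north. Direction back to start is (-78.68, -15.16): bearing = atan2(-78.68, -15.16) mod 360° = 259.09° ≈ 259°.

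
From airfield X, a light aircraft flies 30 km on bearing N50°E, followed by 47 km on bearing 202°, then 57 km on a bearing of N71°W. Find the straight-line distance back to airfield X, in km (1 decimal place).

48.9 km

Leg 1 (N50°E, 30 km): east 30 sin 50° = 22.98, north 30 cos 50° = 19.28
Leg 2 (202°, 47 km): east 47 sin 202° = -17.61, north 47 cos 202° = -43.58
Leg 3 (N71°W, 57 km): east 57 sin 289° = -53.89, north 57 cos 289° = 18.56
Net: -48.52 east, -5.74 north. Distance = √((-48.52)² + (-5.74)²) = 48.858 km.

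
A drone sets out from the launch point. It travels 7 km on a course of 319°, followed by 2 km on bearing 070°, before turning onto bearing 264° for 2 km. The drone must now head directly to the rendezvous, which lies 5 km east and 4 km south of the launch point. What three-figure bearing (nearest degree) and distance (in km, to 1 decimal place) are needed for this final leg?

135°, 13.8 km

Leg 1 (319°, 7 km): east 7 sin 319° = -4.59, north 7 cos 319° = 5.28
Leg 2 (070°, 2 km): east 2 sin 70° = 1.88, north 2 cos 70° = 0.68
Leg 3 (264°, 2 km): east 2 sin 264° = -1.99, north 2 cos 264° = -0.21
Current position: (-4.70, 5.76). Target: (5, -4). Remaining: Δeast = 9.70, Δnorth = -9.76.
Bearing = atan2(9.70, -9.76) mod 360° = 135.16°; distance = √((9.70)² + (-9.76)²) = 13.760 km.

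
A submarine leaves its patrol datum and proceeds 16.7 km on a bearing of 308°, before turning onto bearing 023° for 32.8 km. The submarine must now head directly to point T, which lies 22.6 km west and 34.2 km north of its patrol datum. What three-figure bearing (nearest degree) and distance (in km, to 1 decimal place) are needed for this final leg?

Leg 1 (308°, 16.7 km): east 16.7 sin 308° = -13.16, north 16.7 cos 308° = 10.28
Leg 2 (023°, 32.8 km): east 32.8 sin 23° = 12.82, north 32.8 cos 23° = 30.19
Current position: (-0.34, 40.47). Target: (-22.6, 34.2). Remaining: Δeast = -22.26, Δnorth = -6.27.
Bearing = atan2(-22.26, -6.27) mod 360° = 254.26°; distance = √((-22.26)² + (-6.27)²) = 23.124 km.

254°, 23.1 km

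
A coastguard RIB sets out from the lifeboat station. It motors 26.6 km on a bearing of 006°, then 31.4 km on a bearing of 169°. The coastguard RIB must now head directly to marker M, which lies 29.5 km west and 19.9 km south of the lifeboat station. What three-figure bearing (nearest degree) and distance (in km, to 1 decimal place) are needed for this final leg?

248°, 41.3 km

Leg 1 (006°, 26.6 km): east 26.6 sin 6° = 2.78, north 26.6 cos 6° = 26.45
Leg 2 (169°, 31.4 km): east 31.4 sin 169° = 5.99, north 31.4 cos 169° = -30.82
Current position: (8.77, -4.37). Target: (-29.5, -19.9). Remaining: Δeast = -38.27, Δnorth = -15.53.
Bearing = atan2(-38.27, -15.53) mod 360° = 247.91°; distance = √((-38.27)² + (-15.53)²) = 41.303 km.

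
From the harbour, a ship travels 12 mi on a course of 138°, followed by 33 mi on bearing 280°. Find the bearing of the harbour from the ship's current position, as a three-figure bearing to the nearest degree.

083°

Leg 1 (138°, 12 mi): east 12 sin 138° = 8.03, north 12 cos 138° = -8.92
Leg 2 (280°, 33 mi): east 33 sin 280° = -32.50, north 33 cos 280° = 5.73
Net displacement: -24.47 east, -3.19 north. Direction back to start is (24.47, 3.19): bearing = atan2(24.47, 3.19) mod 360° = 82.58° ≈ 083°.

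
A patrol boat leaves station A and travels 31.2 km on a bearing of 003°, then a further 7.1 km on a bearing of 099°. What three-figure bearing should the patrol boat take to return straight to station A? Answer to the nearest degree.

Leg 1 (003°, 31.2 km): east 31.2 sin 3° = 1.63, north 31.2 cos 3° = 31.16
Leg 2 (099°, 7.1 km): east 7.1 sin 99° = 7.01, north 7.1 cos 99° = -1.11
Net displacement: 8.65 east, 30.05 north. Direction back to start is (-8.65, -30.05): bearing = atan2(-8.65, -30.05) mod 360° = 196.05° ≈ 196°.

196°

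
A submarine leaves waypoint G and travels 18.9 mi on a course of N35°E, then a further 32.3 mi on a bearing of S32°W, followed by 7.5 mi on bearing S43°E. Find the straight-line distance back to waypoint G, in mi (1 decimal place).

Leg 1 (N35°E, 18.9 mi): east 18.9 sin 35° = 10.84, north 18.9 cos 35° = 15.48
Leg 2 (S32°W, 32.3 mi): east 32.3 sin 212° = -17.12, north 32.3 cos 212° = -27.39
Leg 3 (S43°E, 7.5 mi): east 7.5 sin 137° = 5.11, north 7.5 cos 137° = -5.49
Net: -1.16 east, -17.40 north. Distance = √((-1.16)² + (-17.40)²) = 17.434 mi.

17.4 mi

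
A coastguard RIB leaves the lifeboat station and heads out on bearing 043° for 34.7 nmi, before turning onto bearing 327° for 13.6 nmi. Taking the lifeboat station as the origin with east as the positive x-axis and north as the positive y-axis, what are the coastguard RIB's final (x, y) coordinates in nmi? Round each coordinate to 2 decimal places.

(16.26, 36.78)

Leg 1 (043°, 34.7 nmi): east 34.7 sin 43° = 23.67, north 34.7 cos 43° = 25.38
Leg 2 (327°, 13.6 nmi): east 13.6 sin 327° = -7.41, north 13.6 cos 327° = 11.41
Summing: 16.26 nmi east, 36.78 nmi north → (16.26, 36.78).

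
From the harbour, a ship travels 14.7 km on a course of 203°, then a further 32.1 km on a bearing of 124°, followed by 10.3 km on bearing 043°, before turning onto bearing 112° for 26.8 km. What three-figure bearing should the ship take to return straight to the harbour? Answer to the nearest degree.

Leg 1 (203°, 14.7 km): east 14.7 sin 203° = -5.74, north 14.7 cos 203° = -13.53
Leg 2 (124°, 32.1 km): east 32.1 sin 124° = 26.61, north 32.1 cos 124° = -17.95
Leg 3 (043°, 10.3 km): east 10.3 sin 43° = 7.02, north 10.3 cos 43° = 7.53
Leg 4 (112°, 26.8 km): east 26.8 sin 112° = 24.85, north 26.8 cos 112° = -10.04
Net displacement: 52.74 east, -33.99 north. Direction back to start is (-52.74, 33.99): bearing = atan2(-52.74, 33.99) mod 360° = 302.80° ≈ 303°.

303°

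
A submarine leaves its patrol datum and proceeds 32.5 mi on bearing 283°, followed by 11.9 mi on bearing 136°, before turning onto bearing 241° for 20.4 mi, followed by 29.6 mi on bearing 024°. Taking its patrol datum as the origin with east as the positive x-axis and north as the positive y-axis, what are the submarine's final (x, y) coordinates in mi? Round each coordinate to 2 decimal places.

Leg 1 (283°, 32.5 mi): east 32.5 sin 283° = -31.67, north 32.5 cos 283° = 7.31
Leg 2 (136°, 11.9 mi): east 11.9 sin 136° = 8.27, north 11.9 cos 136° = -8.56
Leg 3 (241°, 20.4 mi): east 20.4 sin 241° = -17.84, north 20.4 cos 241° = -9.89
Leg 4 (024°, 29.6 mi): east 29.6 sin 24° = 12.04, north 29.6 cos 24° = 27.04
Summing: -29.20 mi east, 15.90 mi north → (-29.20, 15.90).

(-29.20, 15.90)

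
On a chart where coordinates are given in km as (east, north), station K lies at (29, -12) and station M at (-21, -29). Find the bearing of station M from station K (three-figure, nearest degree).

Δeast = -21 − 29 = -50.00; Δnorth = -29 − -12 = -17.00.
Bearing = atan2(Δeast, Δnorth) mod 360° = 251.22° ≈ 251°.

251°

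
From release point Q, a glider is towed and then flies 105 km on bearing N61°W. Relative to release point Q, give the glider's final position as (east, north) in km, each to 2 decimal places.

(-91.84, 50.91)

Leg 1 (N61°W, 105 km): east 105 sin 299° = -91.84, north 105 cos 299° = 50.91
Summing: -91.84 km east, 50.91 km north → (-91.84, 50.91).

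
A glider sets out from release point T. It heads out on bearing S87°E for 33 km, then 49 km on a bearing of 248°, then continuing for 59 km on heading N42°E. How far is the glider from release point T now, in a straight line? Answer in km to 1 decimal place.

36.0 km

Leg 1 (S87°E, 33 km): east 33 sin 93° = 32.95, north 33 cos 93° = -1.73
Leg 2 (248°, 49 km): east 49 sin 248° = -45.43, north 49 cos 248° = -18.36
Leg 3 (N42°E, 59 km): east 59 sin 42° = 39.48, north 59 cos 42° = 43.85
Net: 27.00 east, 23.76 north. Distance = √((27.00)² + (23.76)²) = 35.969 km.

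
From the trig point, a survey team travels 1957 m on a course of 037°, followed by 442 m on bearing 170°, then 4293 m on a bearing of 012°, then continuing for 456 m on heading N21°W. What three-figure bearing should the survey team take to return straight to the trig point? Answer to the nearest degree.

Leg 1 (037°, 1957 m): east 1957 sin 37° = 1177.75, north 1957 cos 37° = 1562.93
Leg 2 (170°, 442 m): east 442 sin 170° = 76.75, north 442 cos 170° = -435.29
Leg 3 (012°, 4293 m): east 4293 sin 12° = 892.56, north 4293 cos 12° = 4199.19
Leg 4 (N21°W, 456 m): east 456 sin 339° = -163.42, north 456 cos 339° = 425.71
Net displacement: 1983.65 east, 5752.54 north. Direction back to start is (-1983.65, -5752.54): bearing = atan2(-1983.65, -5752.54) mod 360° = 199.03° ≈ 199°.

199°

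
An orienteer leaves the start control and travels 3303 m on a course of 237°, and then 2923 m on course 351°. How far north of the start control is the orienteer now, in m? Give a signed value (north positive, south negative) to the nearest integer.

1088 m

Leg 1 (237°, 3303 m): east 3303 sin 237° = -2770.13, north 3303 cos 237° = -1798.94
Leg 2 (351°, 2923 m): east 2923 sin 351° = -457.26, north 2923 cos 351° = 2887.01
Net north component: 1088.07 m.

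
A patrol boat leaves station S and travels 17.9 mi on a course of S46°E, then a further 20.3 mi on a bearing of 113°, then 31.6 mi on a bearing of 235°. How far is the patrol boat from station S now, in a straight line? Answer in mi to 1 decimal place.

Leg 1 (S46°E, 17.9 mi): east 17.9 sin 134° = 12.88, north 17.9 cos 134° = -12.43
Leg 2 (113°, 20.3 mi): east 20.3 sin 113° = 18.69, north 20.3 cos 113° = -7.93
Leg 3 (235°, 31.6 mi): east 31.6 sin 235° = -25.89, north 31.6 cos 235° = -18.13
Net: 5.68 east, -38.49 north. Distance = √((5.68)² + (-38.49)²) = 38.908 mi.

38.9 mi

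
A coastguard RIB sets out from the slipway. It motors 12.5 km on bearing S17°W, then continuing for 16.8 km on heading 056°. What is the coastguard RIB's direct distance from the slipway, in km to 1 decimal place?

Leg 1 (S17°W, 12.5 km): east 12.5 sin 197° = -3.65, north 12.5 cos 197° = -11.95
Leg 2 (056°, 16.8 km): east 16.8 sin 56° = 13.93, north 16.8 cos 56° = 9.39
Net: 10.27 east, -2.56 north. Distance = √((10.27)² + (-2.56)²) = 10.587 km.

10.6 km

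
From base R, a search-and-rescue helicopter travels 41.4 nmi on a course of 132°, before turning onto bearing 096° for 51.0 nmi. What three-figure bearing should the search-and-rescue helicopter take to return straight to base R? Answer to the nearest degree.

Leg 1 (132°, 41.4 nmi): east 41.4 sin 132° = 30.77, north 41.4 cos 132° = -27.70
Leg 2 (096°, 51.0 nmi): east 51.0 sin 96° = 50.72, north 51.0 cos 96° = -5.33
Net displacement: 81.49 east, -33.03 north. Direction back to start is (-81.49, 33.03): bearing = atan2(-81.49, 33.03) mod 360° = 292.07° ≈ 292°.

292°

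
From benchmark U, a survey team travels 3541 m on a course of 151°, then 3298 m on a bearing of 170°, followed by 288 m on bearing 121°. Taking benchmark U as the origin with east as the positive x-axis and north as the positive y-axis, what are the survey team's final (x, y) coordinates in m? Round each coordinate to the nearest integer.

(2536, -6493)

Leg 1 (151°, 3541 m): east 3541 sin 151° = 1716.71, north 3541 cos 151° = -3097.03
Leg 2 (170°, 3298 m): east 3298 sin 170° = 572.69, north 3298 cos 170° = -3247.90
Leg 3 (121°, 288 m): east 288 sin 121° = 246.86, north 288 cos 121° = -148.33
Summing: 2536.27 m east, -6493.26 m north → (2536, -6493).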